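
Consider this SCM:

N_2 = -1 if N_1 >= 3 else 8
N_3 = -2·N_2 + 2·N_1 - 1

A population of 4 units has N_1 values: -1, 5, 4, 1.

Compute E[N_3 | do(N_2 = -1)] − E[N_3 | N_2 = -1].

-4.5

do(N_2=-1) breaks N_2's dependence on N_1. With N_2=-1 fixed, N_3 across the units is -1, 11, 9, 3, mean 5.5.
Conditioning on N_2=-1 selects the 2 unit(s) with N_1 ∈ {5, 4}. Their N_3 values: 11, 9. Mean = 10.
Difference = 5.5 − 10 = -4.5.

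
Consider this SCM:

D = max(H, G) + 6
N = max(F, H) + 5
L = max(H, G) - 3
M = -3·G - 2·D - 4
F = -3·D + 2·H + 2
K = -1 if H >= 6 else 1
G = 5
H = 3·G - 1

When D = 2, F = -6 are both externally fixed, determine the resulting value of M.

Setting D = 2, F = -6 by intervention discards those variables' equations.
M = -3·G - 2·D - 4  [with G=5, D=2]  = -23

-23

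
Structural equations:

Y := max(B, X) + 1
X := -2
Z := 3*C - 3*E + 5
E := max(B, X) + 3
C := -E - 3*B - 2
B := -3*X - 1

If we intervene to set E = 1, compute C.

The intervention breaks the incoming arrows to E: E := max(B, X) + 3 no longer applies, and E = 1.
B = -3*X - 1  [with X=-2]  = 5
C = -E - 3*B - 2  [with E=1, B=5]  = -18

-18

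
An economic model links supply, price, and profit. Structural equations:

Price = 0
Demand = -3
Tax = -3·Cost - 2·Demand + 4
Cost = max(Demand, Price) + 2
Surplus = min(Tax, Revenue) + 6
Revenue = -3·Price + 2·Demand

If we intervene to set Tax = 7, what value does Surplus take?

The intervention breaks the incoming arrows to Tax: Tax = -3·Cost - 2·Demand + 4 no longer applies, and Tax = 7.
Revenue = -3·Price + 2·Demand  [with Price=0, Demand=-3]  = -6
Surplus = min(Tax, Revenue) + 6  [with Tax=7, Revenue=-6]  = 0

0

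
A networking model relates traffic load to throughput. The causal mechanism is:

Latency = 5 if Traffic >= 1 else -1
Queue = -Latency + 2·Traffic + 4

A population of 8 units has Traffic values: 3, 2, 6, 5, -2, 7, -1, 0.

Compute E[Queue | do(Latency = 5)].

Every unit gets Latency=5 under the intervention. Queue values become 5, 3, 11, 9, -5, 13, -3, -1; E[Queue|do(Latency=5)] = 4.

4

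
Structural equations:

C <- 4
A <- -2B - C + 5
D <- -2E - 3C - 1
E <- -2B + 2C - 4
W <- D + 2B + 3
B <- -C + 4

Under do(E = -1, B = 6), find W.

The joint intervention fixes E = -1, B = 6, removing each variable's own equation.
D = -2E - 3C - 1  [with E=-1, C=4]  = -11
W = D + 2B + 3  [with D=-11, B=6]  = 4

4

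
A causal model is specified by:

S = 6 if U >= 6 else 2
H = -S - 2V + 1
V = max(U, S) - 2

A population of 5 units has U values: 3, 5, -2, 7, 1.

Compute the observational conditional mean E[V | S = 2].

E[V|S=2] averages over only the 4 units with S=2 (U = 3, 5, -2, 1): V = 1, 3, 0, 0, mean 1.

1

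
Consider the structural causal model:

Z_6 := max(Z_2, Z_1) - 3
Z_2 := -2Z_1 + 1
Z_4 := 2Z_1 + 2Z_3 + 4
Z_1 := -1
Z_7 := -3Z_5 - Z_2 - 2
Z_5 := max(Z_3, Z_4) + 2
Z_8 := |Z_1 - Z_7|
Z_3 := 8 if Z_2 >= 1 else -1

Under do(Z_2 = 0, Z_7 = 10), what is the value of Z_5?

Setting Z_2 = 0, Z_7 = 10 by intervention discards those variables' equations.
Z_3 = 8 if Z_2 >= 1 else -1  [with Z_2=0]  = -1
Z_4 = 2Z_1 + 2Z_3 + 4  [with Z_1=-1, Z_3=-1]  = 0
Z_5 = max(Z_3, Z_4) + 2  [with Z_3=-1, Z_4=0]  = 2

2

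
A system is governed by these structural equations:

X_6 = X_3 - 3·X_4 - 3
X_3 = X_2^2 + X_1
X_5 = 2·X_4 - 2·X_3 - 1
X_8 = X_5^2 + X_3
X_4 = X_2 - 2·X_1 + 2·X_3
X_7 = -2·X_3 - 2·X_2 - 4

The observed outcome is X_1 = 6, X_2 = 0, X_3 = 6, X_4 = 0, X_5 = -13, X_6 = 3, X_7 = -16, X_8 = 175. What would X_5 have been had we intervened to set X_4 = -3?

-19

Intervening sets X_4 = -3 and removes its equation (X_4 = X_2 - 2·X_1 + 2·X_3).
X_3 = X_2^2 + X_1  [with X_2=0, X_1=6]  = 6
X_5 = 2·X_4 - 2·X_3 - 1  [with X_4=-3, X_3=6]  = -19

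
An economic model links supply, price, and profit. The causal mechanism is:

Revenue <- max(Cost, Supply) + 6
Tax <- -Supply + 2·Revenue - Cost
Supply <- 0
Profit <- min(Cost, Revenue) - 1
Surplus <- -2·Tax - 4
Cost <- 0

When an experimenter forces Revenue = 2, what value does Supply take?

0

Under do(Revenue=2), the mechanism Revenue <- max(Cost, Supply) + 6 is discarded; Revenue is fixed at 2.
Supply is not downstream of the intervention, so its value is determined by the original equations.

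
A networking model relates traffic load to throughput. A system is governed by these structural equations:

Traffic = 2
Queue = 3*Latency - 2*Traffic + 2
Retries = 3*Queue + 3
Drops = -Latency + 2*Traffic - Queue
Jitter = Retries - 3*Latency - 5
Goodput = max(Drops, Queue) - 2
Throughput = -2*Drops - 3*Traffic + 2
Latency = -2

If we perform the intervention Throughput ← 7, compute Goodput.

do(Throughput=7) replaces the equation Throughput = -2*Drops - 3*Traffic + 2 with the constant Throughput = 7.
Goodput is not downstream of the intervention, so its value is determined by the original equations.
Queue = 3*Latency - 2*Traffic + 2  [with Latency=-2, Traffic=2]  = -8
Drops = -Latency + 2*Traffic - Queue  [with Latency=-2, Traffic=2, Queue=-8]  = 14
Goodput = max(Drops, Queue) - 2  [with Drops=14, Queue=-8]  = 12

12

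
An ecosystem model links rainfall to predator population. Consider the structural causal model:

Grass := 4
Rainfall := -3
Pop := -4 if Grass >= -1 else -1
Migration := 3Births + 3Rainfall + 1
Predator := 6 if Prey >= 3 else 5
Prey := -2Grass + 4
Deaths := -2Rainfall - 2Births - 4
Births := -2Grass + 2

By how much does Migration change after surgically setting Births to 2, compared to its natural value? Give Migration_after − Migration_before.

Under do(Births=2), the mechanism Births := -2Grass + 2 is discarded; Births is fixed at 2.
Migration = 3Births + 3Rainfall + 1  [with Births=2, Rainfall=-3]  = -2
Without intervention: Births = -2Grass + 2  [with Grass=4]  = -6; Migration = 3Births + 3Rainfall + 1  [with Births=-6, Rainfall=-3]  = -26.
Change = -2 − (-26) = 24.

24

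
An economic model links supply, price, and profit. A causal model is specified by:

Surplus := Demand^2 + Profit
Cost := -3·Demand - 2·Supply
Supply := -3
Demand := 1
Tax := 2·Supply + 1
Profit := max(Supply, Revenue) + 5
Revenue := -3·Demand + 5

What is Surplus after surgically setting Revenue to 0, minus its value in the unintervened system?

-2

The intervention breaks the incoming arrows to Revenue: Revenue := -3·Demand + 5 no longer applies, and Revenue = 0.
Profit = max(Supply, Revenue) + 5  [with Supply=-3, Revenue=0]  = 5
Surplus = Demand^2 + Profit  [with Demand=1, Profit=5]  = 6
Without intervention: Revenue = -3·Demand + 5  [with Demand=1]  = 2; Profit = max(Supply, Revenue) + 5  [with Supply=-3, Revenue=2]  = 7; Surplus = Demand^2 + Profit  [with Demand=1, Profit=7]  = 8.
Change = 6 − 8 = -2.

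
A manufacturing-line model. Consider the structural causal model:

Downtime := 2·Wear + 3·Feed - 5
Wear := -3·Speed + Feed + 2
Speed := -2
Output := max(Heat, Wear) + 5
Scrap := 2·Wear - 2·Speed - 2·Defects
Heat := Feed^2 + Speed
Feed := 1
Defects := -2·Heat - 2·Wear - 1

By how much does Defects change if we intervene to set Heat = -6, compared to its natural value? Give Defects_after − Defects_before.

do(Heat=-6) replaces the equation Heat := Feed^2 + Speed with the constant Heat = -6.
Wear = -3·Speed + Feed + 2  [with Speed=-2, Feed=1]  = 9
Defects = -2·Heat - 2·Wear - 1  [with Heat=-6, Wear=9]  = -7
Without intervention: Heat = Feed^2 + Speed  [with Feed=1, Speed=-2]  = -1; Wear = -3·Speed + Feed + 2  [with Speed=-2, Feed=1]  = 9; Defects = -2·Heat - 2·Wear - 1  [with Heat=-1, Wear=9]  = -17.
Change = -7 − (-17) = 10.

10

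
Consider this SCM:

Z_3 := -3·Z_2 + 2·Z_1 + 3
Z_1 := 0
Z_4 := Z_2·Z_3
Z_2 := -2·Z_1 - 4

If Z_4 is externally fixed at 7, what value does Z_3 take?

Under do(Z_4=7), the mechanism Z_4 := Z_2·Z_3 is discarded; Z_4 is fixed at 7.
Since Z_3 is not a descendant of the intervened variable, it is unaffected.
Z_2 = -2·Z_1 - 4  [with Z_1=0]  = -4
Z_3 = -3·Z_2 + 2·Z_1 + 3  [with Z_2=-4, Z_1=0]  = 15

15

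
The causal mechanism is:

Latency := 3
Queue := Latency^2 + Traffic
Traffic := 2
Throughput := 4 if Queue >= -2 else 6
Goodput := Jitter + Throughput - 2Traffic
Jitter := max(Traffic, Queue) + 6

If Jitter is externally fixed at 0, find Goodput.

Under do(Jitter=0), the mechanism Jitter := max(Traffic, Queue) + 6 is discarded; Jitter is fixed at 0.
Queue = Latency^2 + Traffic  [with Latency=3, Traffic=2]  = 11
Throughput = 4 if Queue >= -2 else 6  [with Queue=11]  = 4
Goodput = Jitter + Throughput - 2Traffic  [with Jitter=0, Throughput=4, Traffic=2]  = 0

0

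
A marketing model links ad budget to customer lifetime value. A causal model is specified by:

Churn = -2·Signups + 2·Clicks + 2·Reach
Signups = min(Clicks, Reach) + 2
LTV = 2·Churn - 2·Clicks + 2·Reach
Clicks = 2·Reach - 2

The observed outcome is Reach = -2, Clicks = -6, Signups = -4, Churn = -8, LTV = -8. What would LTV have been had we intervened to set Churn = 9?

Intervening sets Churn = 9 and removes its equation (Churn = -2·Signups + 2·Clicks + 2·Reach).
Clicks = 2·Reach - 2  [with Reach=-2]  = -6
LTV = 2·Churn - 2·Clicks + 2·Reach  [with Churn=9, Clicks=-6, Reach=-2]  = 26

26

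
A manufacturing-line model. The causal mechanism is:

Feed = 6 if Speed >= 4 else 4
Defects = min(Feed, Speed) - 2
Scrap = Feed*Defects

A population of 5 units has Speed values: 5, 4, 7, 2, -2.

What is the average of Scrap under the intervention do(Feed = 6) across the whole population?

Under do(Feed=6), Feed's equation is replaced by Feed=6 for every unit. Per-unit Scrap: 18, 12, 24, 0, -24. Mean = 6.

6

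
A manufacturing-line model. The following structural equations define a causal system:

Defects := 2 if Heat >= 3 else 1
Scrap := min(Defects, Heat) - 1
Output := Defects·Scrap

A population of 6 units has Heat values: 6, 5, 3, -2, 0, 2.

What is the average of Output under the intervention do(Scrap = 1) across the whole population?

Under do(Scrap=1), Scrap's equation is replaced by Scrap=1 for every unit. Per-unit Output: 2, 2, 2, 1, 1, 1. Mean = 1.5.

1.5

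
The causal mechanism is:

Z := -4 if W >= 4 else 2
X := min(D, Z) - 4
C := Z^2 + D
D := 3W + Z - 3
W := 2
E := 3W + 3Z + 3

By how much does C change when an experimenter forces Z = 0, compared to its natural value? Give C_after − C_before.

do(Z=0) replaces the equation Z := -4 if W >= 4 else 2 with the constant Z = 0.
D = 3W + Z - 3  [with W=2, Z=0]  = 3
C = Z^2 + D  [with Z=0, D=3]  = 3
Without intervention: Z = -4 if W >= 4 else 2  [with W=2]  = 2; D = 3W + Z - 3  [with W=2, Z=2]  = 5; C = Z^2 + D  [with Z=2, D=5]  = 9.
Change = 3 − 9 = -6.

-6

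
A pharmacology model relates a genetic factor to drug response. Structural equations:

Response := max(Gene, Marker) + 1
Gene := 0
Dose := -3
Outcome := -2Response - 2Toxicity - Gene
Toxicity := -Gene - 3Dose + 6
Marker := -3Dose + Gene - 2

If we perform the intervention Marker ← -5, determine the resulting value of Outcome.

The intervention breaks the incoming arrows to Marker: Marker := -3Dose + Gene - 2 no longer applies, and Marker = -5.
Response = max(Gene, Marker) + 1  [with Gene=0, Marker=-5]  = 1
Toxicity = -Gene - 3Dose + 6  [with Gene=0, Dose=-3]  = 15
Outcome = -2Response - 2Toxicity - Gene  [with Response=1, Toxicity=15, Gene=0]  = -32

-32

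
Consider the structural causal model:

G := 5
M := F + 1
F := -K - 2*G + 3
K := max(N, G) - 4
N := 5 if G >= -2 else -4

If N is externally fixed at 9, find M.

do(N=9) replaces the equation N := 5 if G >= -2 else -4 with the constant N = 9.
K = max(N, G) - 4  [with N=9, G=5]  = 5
F = -K - 2*G + 3  [with K=5, G=5]  = -12
M = F + 1  [with F=-12]  = -11

-11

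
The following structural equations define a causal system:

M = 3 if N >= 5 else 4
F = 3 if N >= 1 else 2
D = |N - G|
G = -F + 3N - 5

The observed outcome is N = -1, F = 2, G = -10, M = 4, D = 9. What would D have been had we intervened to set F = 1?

8

do(F=1) replaces the equation F = 3 if N >= 1 else 2 with the constant F = 1.
G = -F + 3N - 5  [with F=1, N=-1]  = -9
D = |N - G|  [with N=-1, G=-9]  = 8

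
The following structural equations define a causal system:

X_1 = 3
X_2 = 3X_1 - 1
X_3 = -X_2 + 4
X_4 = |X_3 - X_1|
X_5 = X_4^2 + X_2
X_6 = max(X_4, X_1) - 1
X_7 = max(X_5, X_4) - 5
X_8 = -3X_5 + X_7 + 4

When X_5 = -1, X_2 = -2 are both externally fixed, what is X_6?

The joint intervention fixes X_5 = -1, X_2 = -2, removing each variable's own equation.
X_3 = -X_2 + 4  [with X_2=-2]  = 6
X_4 = |X_3 - X_1|  [with X_3=6, X_1=3]  = 3
X_6 = max(X_4, X_1) - 1  [with X_4=3, X_1=3]  = 2

2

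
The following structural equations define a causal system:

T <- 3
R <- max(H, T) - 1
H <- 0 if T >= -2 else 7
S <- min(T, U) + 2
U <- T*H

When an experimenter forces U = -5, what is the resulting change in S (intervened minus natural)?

The intervention breaks the incoming arrows to U: U <- T*H no longer applies, and U = -5.
S = min(T, U) + 2  [with T=3, U=-5]  = -3
Without intervention: H = 0 if T >= -2 else 7  [with T=3]  = 0; U = T*H  [with T=3, H=0]  = 0; S = min(T, U) + 2  [with T=3, U=0]  = 2.
Change = -3 − 2 = -5.

-5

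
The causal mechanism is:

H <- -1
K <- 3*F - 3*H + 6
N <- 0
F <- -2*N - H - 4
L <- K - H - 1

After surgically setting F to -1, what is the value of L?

6

do(F=-1) replaces the equation F <- -2*N - H - 4 with the constant F = -1.
K = 3*F - 3*H + 6  [with F=-1, H=-1]  = 6
L = K - H - 1  [with K=6, H=-1]  = 6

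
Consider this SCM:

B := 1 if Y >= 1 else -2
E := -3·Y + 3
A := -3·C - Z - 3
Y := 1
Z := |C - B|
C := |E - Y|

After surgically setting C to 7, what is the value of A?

Under do(C=7), the mechanism C := |E - Y| is discarded; C is fixed at 7.
B = 1 if Y >= 1 else -2  [with Y=1]  = 1
Z = |C - B|  [with C=7, B=1]  = 6
A = -3·C - Z - 3  [with C=7, Z=6]  = -30

-30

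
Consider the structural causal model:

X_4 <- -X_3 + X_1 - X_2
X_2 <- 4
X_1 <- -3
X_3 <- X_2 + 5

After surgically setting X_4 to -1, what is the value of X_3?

9

Under do(X_4=-1), the mechanism X_4 <- -X_3 + X_1 - X_2 is discarded; X_4 is fixed at -1.
Since X_3 is not a descendant of the intervened variable, it is unaffected.
X_3 = X_2 + 5  [with X_2=4]  = 9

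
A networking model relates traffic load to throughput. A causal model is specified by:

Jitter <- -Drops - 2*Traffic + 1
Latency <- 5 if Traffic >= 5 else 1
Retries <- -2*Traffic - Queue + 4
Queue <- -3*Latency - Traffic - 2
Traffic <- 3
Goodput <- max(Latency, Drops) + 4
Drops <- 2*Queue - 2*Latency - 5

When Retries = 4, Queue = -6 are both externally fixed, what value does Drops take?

-19

Under do(Retries = 4, Queue = -6), each intervened variable's structural equation is replaced by its fixed value.
Latency = 5 if Traffic >= 5 else 1  [with Traffic=3]  = 1
Drops = 2*Queue - 2*Latency - 5  [with Queue=-6, Latency=1]  = -19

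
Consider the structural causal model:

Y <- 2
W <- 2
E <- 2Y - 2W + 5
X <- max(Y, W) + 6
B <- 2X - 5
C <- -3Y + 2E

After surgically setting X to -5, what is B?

Intervening sets X = -5 and removes its equation (X <- max(Y, W) + 6).
B = 2X - 5  [with X=-5]  = -15

-15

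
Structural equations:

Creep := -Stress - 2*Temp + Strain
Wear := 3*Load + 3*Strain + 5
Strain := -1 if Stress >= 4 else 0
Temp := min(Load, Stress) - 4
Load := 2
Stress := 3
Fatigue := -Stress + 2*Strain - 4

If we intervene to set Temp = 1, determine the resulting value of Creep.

-5

Intervening sets Temp = 1 and removes its equation (Temp := min(Load, Stress) - 4).
Strain = -1 if Stress >= 4 else 0  [with Stress=3]  = 0
Creep = -Stress - 2*Temp + Strain  [with Stress=3, Temp=1, Strain=0]  = -5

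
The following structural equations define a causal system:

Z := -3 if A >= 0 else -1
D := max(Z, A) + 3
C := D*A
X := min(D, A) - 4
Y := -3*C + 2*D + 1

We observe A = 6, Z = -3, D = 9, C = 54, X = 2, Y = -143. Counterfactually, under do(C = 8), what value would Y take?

Under do(C=8), the mechanism C := D*A is discarded; C is fixed at 8.
Z = -3 if A >= 0 else -1  [with A=6]  = -3
D = max(Z, A) + 3  [with Z=-3, A=6]  = 9
Y = -3*C + 2*D + 1  [with C=8, D=9]  = -5

-5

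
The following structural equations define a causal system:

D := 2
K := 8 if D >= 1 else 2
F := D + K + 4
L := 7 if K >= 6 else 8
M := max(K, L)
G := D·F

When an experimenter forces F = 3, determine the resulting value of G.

6

do(F=3) replaces the equation F := D + K + 4 with the constant F = 3.
G = D·F  [with D=2, F=3]  = 6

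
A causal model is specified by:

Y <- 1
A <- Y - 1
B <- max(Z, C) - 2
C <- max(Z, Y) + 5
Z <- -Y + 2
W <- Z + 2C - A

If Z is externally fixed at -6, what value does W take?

Under do(Z=-6), the mechanism Z <- -Y + 2 is discarded; Z is fixed at -6.
A = Y - 1  [with Y=1]  = 0
C = max(Z, Y) + 5  [with Z=-6, Y=1]  = 6
W = Z + 2C - A  [with Z=-6, C=6, A=0]  = 6

6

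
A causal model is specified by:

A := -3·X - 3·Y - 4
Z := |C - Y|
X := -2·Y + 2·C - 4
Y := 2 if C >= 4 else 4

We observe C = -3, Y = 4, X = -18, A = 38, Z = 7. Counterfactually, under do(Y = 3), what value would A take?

35

Under do(Y=3), the mechanism Y := 2 if C >= 4 else 4 is discarded; Y is fixed at 3.
X = -2·Y + 2·C - 4  [with Y=3, C=-3]  = -16
A = -3·X - 3·Y - 4  [with X=-16, Y=3]  = 35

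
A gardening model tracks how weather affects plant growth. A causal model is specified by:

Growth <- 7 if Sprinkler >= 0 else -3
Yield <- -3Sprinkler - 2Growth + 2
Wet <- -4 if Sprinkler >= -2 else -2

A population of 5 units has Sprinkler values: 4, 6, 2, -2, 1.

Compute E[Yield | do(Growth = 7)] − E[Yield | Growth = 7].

3.15

Every unit gets Growth=7 under the intervention. Yield values become -24, -30, -18, -6, -15; E[Yield|do(Growth=7)] = -18.6.
E[Yield|Growth=7] averages over only the 4 units with Growth=7 (Sprinkler = 4, 6, 2, 1): Yield = -24, -30, -18, -15, mean -21.75.
Difference = -18.6 − (-21.75) = 3.15.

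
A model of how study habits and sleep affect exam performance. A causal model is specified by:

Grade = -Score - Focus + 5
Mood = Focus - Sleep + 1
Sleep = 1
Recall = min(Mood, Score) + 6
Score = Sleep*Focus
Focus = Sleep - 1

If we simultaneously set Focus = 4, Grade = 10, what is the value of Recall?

10

Setting Focus = 4, Grade = 10 by intervention discards those variables' equations.
Score = Sleep*Focus  [with Sleep=1, Focus=4]  = 4
Mood = Focus - Sleep + 1  [with Focus=4, Sleep=1]  = 4
Recall = min(Mood, Score) + 6  [with Mood=4, Score=4]  = 10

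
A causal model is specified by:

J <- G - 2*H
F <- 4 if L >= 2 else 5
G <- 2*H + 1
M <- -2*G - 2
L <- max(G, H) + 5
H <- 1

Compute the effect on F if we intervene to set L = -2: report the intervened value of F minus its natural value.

The intervention breaks the incoming arrows to L: L <- max(G, H) + 5 no longer applies, and L = -2.
F = 4 if L >= 2 else 5  [with L=-2]  = 5
Without intervention: G = 2*H + 1  [with H=1]  = 3; L = max(G, H) + 5  [with G=3, H=1]  = 8; F = 4 if L >= 2 else 5  [with L=8]  = 4.
Change = 5 − 4 = 1.

1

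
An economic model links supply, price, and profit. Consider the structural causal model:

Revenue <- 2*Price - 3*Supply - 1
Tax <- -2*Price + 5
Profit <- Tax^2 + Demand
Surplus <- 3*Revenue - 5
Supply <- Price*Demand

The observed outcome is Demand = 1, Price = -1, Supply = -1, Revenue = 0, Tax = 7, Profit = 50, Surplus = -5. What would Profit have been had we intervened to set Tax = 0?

1

The intervention breaks the incoming arrows to Tax: Tax <- -2*Price + 5 no longer applies, and Tax = 0.
Profit = Tax^2 + Demand  [with Tax=0, Demand=1]  = 1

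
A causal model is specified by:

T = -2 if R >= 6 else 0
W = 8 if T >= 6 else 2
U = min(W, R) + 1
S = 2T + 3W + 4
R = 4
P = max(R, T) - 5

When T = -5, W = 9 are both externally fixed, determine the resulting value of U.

Under do(T = -5, W = 9), each intervened variable's structural equation is replaced by its fixed value.
U = min(W, R) + 1  [with W=9, R=4]  = 5

5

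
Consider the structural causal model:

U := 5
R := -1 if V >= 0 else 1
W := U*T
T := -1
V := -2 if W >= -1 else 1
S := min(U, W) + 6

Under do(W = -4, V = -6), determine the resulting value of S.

Setting W = -4, V = -6 by intervention discards those variables' equations.
S = min(U, W) + 6  [with U=5, W=-4]  = 2

2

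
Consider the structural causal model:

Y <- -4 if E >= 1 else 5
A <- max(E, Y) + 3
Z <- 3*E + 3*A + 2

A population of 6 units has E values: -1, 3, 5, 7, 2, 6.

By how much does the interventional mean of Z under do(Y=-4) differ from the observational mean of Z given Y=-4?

do(Y=-4) breaks Y's dependence on E. With Y=-4 fixed, Z across the units is 5, 29, 41, 53, 23, 47, mean 33.
Observing Y=-4 restricts to units where Y's equation naturally yields -4: E ∈ {3, 5, 7, 2, 6}. In that subpopulation Z = 29, 41, 53, 23, 47, mean 38.6.
Difference = 33 − 38.6 = -5.6.

-5.6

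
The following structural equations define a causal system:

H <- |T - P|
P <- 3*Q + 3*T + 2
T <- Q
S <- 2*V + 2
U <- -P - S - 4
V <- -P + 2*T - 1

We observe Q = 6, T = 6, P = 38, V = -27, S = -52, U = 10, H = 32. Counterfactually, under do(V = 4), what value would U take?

-52

Under do(V=4), the mechanism V <- -P + 2*T - 1 is discarded; V is fixed at 4.
T = Q  [with Q=6]  = 6
P = 3*Q + 3*T + 2  [with Q=6, T=6]  = 38
S = 2*V + 2  [with V=4]  = 10
U = -P - S - 4  [with P=38, S=10]  = -52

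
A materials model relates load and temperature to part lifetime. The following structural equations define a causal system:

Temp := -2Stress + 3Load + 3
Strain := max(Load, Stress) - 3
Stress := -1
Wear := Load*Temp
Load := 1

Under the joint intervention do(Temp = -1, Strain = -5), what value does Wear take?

-1

The joint intervention fixes Temp = -1, Strain = -5, removing each variable's own equation.
Wear = Load*Temp  [with Load=1, Temp=-1]  = -1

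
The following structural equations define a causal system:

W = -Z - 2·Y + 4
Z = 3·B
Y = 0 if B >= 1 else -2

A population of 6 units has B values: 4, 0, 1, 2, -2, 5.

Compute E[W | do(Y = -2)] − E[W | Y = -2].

-8

The intervention sets Y=-2 in all 6 units regardless of B. Recomputing W per unit gives -4, 8, 5, 2, 14, -7; average 3.
Observing Y=-2 restricts to units where Y's equation naturally yields -2: B ∈ {0, -2}. In that subpopulation W = 8, 14, mean 11.
Difference = 3 − 11 = -8.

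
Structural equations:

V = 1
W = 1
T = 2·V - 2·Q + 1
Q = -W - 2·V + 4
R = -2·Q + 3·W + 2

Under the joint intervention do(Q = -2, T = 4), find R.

9

The joint intervention fixes Q = -2, T = 4, removing each variable's own equation.
R = -2·Q + 3·W + 2  [with Q=-2, W=1]  = 9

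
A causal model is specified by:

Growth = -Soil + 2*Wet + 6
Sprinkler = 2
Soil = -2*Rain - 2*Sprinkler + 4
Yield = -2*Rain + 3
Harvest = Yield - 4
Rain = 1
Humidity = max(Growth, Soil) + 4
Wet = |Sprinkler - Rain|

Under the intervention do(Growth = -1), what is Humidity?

The intervention breaks the incoming arrows to Growth: Growth = -Soil + 2*Wet + 6 no longer applies, and Growth = -1.
Soil = -2*Rain - 2*Sprinkler + 4  [with Rain=1, Sprinkler=2]  = -2
Humidity = max(Growth, Soil) + 4  [with Growth=-1, Soil=-2]  = 3

3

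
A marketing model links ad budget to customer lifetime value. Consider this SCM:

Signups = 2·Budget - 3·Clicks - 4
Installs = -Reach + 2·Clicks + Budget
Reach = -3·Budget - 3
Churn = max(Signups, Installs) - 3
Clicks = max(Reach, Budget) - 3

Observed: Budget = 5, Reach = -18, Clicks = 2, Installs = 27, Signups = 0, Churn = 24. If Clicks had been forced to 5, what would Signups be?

do(Clicks=5) replaces the equation Clicks = max(Reach, Budget) - 3 with the constant Clicks = 5.
Signups = 2·Budget - 3·Clicks - 4  [with Budget=5, Clicks=5]  = -9

-9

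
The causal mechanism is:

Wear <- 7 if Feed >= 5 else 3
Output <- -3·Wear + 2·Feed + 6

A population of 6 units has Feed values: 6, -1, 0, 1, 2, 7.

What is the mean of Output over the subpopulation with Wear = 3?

E[Output|Wear=3] averages over only the 4 units with Wear=3 (Feed = -1, 0, 1, 2): Output = -5, -3, -1, 1, mean -2.

-2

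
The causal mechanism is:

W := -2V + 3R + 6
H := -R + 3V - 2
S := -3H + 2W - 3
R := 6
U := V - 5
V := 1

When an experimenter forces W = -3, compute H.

-5

The intervention breaks the incoming arrows to W: W := -2V + 3R + 6 no longer applies, and W = -3.
H is not downstream of the intervention, so its value is determined by the original equations.
H = -R + 3V - 2  [with R=6, V=1]  = -5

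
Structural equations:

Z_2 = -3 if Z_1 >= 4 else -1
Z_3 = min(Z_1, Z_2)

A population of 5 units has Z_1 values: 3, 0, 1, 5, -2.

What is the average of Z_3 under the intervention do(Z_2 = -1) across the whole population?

do(Z_2=-1) breaks Z_2's dependence on Z_1. With Z_2=-1 fixed, Z_3 across the units is -1, -1, -1, -1, -2, mean -1.2.

-1.2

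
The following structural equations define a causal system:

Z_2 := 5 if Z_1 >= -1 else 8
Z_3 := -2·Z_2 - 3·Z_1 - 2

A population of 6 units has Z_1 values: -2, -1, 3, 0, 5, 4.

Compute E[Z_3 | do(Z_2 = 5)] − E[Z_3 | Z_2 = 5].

The intervention sets Z_2=5 in all 6 units regardless of Z_1. Recomputing Z_3 per unit gives -6, -9, -21, -12, -27, -24; average -16.5.
E[Z_3|Z_2=5] averages over only the 5 units with Z_2=5 (Z_1 = -1, 3, 0, 5, 4): Z_3 = -9, -21, -12, -27, -24, mean -18.6.
Difference = -16.5 − (-18.6) = 2.1.

2.1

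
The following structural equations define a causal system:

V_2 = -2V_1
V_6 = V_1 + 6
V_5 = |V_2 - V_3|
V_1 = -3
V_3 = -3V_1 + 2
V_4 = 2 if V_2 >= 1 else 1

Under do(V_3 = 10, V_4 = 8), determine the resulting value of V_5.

Setting V_3 = 10, V_4 = 8 by intervention discards those variables' equations.
V_2 = -2V_1  [with V_1=-3]  = 6
V_5 = |V_2 - V_3|  [with V_2=6, V_3=10]  = 4

4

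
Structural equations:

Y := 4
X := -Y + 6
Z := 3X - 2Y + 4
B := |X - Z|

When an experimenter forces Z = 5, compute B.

The intervention breaks the incoming arrows to Z: Z := 3X - 2Y + 4 no longer applies, and Z = 5.
X = -Y + 6  [with Y=4]  = 2
B = |X - Z|  [with X=2, Z=5]  = 3

3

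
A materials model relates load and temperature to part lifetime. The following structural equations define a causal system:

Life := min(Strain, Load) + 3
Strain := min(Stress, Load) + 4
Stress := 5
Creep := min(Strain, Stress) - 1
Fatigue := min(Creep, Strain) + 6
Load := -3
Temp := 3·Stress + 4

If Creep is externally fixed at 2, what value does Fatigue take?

7

The intervention breaks the incoming arrows to Creep: Creep := min(Strain, Stress) - 1 no longer applies, and Creep = 2.
Strain = min(Stress, Load) + 4  [with Stress=5, Load=-3]  = 1
Fatigue = min(Creep, Strain) + 6  [with Creep=2, Strain=1]  = 7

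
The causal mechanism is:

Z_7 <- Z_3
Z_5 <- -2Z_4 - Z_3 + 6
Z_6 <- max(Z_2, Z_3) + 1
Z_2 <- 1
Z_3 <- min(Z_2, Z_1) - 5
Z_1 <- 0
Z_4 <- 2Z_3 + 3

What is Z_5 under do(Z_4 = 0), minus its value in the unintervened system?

-14

Intervening sets Z_4 = 0 and removes its equation (Z_4 <- 2Z_3 + 3).
Z_3 = min(Z_2, Z_1) - 5  [with Z_2=1, Z_1=0]  = -5
Z_5 = -2Z_4 - Z_3 + 6  [with Z_4=0, Z_3=-5]  = 11
Without intervention: Z_3 = min(Z_2, Z_1) - 5  [with Z_2=1, Z_1=0]  = -5; Z_4 = 2Z_3 + 3  [with Z_3=-5]  = -7; Z_5 = -2Z_4 - Z_3 + 6  [with Z_4=-7, Z_3=-5]  = 25.
Change = 11 − 25 = -14.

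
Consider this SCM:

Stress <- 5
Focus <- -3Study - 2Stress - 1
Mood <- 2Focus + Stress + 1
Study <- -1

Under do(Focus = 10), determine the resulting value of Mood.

26

The intervention breaks the incoming arrows to Focus: Focus <- -3Study - 2Stress - 1 no longer applies, and Focus = 10.
Mood = 2Focus + Stress + 1  [with Focus=10, Stress=5]  = 26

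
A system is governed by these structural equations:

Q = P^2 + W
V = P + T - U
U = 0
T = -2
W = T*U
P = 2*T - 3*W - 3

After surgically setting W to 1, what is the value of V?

-12

do(W=1) replaces the equation W = T*U with the constant W = 1.
P = 2*T - 3*W - 3  [with T=-2, W=1]  = -10
V = P + T - U  [with P=-10, T=-2, U=0]  = -12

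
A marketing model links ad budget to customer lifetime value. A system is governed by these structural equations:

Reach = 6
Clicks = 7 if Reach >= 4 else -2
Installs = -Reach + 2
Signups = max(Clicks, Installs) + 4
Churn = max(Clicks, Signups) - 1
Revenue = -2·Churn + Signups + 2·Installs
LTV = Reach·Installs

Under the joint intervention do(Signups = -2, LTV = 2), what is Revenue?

-22

The joint intervention fixes Signups = -2, LTV = 2, removing each variable's own equation.
Clicks = 7 if Reach >= 4 else -2  [with Reach=6]  = 7
Installs = -Reach + 2  [with Reach=6]  = -4
Churn = max(Clicks, Signups) - 1  [with Clicks=7, Signups=-2]  = 6
Revenue = -2·Churn + Signups + 2·Installs  [with Churn=6, Signups=-2, Installs=-4]  = -22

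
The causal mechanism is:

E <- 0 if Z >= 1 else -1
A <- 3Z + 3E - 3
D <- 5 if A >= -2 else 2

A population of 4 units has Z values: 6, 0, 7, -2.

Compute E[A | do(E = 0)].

Under do(E=0), E's equation is replaced by E=0 for every unit. Per-unit A: 15, -3, 18, -9. Mean = 5.25.

5.25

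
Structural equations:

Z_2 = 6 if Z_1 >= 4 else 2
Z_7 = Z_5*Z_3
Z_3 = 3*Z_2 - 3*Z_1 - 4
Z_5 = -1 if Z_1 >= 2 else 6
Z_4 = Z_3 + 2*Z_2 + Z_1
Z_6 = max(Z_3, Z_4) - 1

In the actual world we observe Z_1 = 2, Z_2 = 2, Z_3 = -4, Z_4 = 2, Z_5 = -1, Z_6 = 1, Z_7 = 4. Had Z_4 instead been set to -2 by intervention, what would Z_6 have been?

Under do(Z_4=-2), the mechanism Z_4 = Z_3 + 2*Z_2 + Z_1 is discarded; Z_4 is fixed at -2.
Z_2 = 6 if Z_1 >= 4 else 2  [with Z_1=2]  = 2
Z_3 = 3*Z_2 - 3*Z_1 - 4  [with Z_2=2, Z_1=2]  = -4
Z_6 = max(Z_3, Z_4) - 1  [with Z_3=-4, Z_4=-2]  = -3

-3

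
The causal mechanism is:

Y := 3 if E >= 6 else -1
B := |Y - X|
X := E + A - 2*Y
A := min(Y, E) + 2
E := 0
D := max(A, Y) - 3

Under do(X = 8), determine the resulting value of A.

1

Under do(X=8), the mechanism X := E + A - 2*Y is discarded; X is fixed at 8.
Since A is not a descendant of the intervened variable, it is unaffected.
Y = 3 if E >= 6 else -1  [with E=0]  = -1
A = min(Y, E) + 2  [with Y=-1, E=0]  = 1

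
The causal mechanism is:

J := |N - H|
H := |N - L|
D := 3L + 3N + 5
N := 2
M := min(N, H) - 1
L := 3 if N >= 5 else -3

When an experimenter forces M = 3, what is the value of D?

2

The intervention breaks the incoming arrows to M: M := min(N, H) - 1 no longer applies, and M = 3.
Since D is not a descendant of the intervened variable, it is unaffected.
L = 3 if N >= 5 else -3  [with N=2]  = -3
D = 3L + 3N + 5  [with L=-3, N=2]  = 2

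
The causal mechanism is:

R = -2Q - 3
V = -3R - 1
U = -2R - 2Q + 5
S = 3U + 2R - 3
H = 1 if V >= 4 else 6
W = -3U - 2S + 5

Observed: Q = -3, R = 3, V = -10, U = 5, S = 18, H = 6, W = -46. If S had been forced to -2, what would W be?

Under do(S=-2), the mechanism S = 3U + 2R - 3 is discarded; S is fixed at -2.
R = -2Q - 3  [with Q=-3]  = 3
U = -2R - 2Q + 5  [with R=3, Q=-3]  = 5
W = -3U - 2S + 5  [with U=5, S=-2]  = -6

-6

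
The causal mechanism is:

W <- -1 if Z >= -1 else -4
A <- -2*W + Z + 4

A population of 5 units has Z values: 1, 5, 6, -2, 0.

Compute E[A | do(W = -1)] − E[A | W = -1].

Every unit gets W=-1 under the intervention. A values become 7, 11, 12, 4, 6; E[A|do(W=-1)] = 8.
E[A|W=-1] averages over only the 4 units with W=-1 (Z = 1, 5, 6, 0): A = 7, 11, 12, 6, mean 9.
Difference = 8 − 9 = -1.

-1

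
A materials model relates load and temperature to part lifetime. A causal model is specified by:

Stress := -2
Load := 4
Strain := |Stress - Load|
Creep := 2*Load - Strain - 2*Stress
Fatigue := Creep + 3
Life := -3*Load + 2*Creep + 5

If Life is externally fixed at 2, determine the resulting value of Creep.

do(Life=2) replaces the equation Life := -3*Load + 2*Creep + 5 with the constant Life = 2.
No directed path runs from Life to Creep, so Creep keeps its natural value.
Strain = |Stress - Load|  [with Stress=-2, Load=4]  = 6
Creep = 2*Load - Strain - 2*Stress  [with Load=4, Strain=6, Stress=-2]  = 6

6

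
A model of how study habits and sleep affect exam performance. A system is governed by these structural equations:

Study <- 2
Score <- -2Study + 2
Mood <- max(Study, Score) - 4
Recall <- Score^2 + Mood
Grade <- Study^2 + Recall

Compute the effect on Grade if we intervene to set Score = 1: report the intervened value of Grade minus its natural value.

do(Score=1) replaces the equation Score <- -2Study + 2 with the constant Score = 1.
Mood = max(Study, Score) - 4  [with Study=2, Score=1]  = -2
Recall = Score^2 + Mood  [with Score=1, Mood=-2]  = -1
Grade = Study^2 + Recall  [with Study=2, Recall=-1]  = 3
Without intervention: Score = -2Study + 2  [with Study=2]  = -2; Mood = max(Study, Score) - 4  [with Study=2, Score=-2]  = -2; Recall = Score^2 + Mood  [with Score=-2, Mood=-2]  = 2; Grade = Study^2 + Recall  [with Study=2, Recall=2]  = 6.
Change = 3 − 6 = -3.

-3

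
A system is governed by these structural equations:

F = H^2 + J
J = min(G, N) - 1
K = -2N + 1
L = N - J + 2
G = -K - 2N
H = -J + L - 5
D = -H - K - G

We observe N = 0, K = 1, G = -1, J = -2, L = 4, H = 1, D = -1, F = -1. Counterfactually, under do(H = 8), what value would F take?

62

Intervening sets H = 8 and removes its equation (H = -J + L - 5).
K = -2N + 1  [with N=0]  = 1
G = -K - 2N  [with K=1, N=0]  = -1
J = min(G, N) - 1  [with G=-1, N=0]  = -2
F = H^2 + J  [with H=8, J=-2]  = 62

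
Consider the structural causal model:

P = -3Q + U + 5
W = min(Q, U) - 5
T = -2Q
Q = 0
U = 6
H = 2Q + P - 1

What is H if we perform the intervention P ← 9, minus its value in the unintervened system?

-2

Intervening sets P = 9 and removes its equation (P = -3Q + U + 5).
H = 2Q + P - 1  [with Q=0, P=9]  = 8
Without intervention: P = -3Q + U + 5  [with Q=0, U=6]  = 11; H = 2Q + P - 1  [with Q=0, P=11]  = 10.
Change = 8 − 10 = -2.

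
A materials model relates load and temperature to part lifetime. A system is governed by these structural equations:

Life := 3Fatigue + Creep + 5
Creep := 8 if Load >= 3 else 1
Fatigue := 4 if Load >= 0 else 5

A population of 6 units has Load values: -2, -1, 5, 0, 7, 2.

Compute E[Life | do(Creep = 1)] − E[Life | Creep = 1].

The intervention sets Creep=1 in all 6 units regardless of Load. Recomputing Life per unit gives 21, 21, 18, 18, 18, 18; average 19.
Observing Creep=1 restricts to units where Creep's equation naturally yields 1: Load ∈ {-2, -1, 0, 2}. In that subpopulation Life = 21, 21, 18, 18, mean 19.5.
Difference = 19 − 19.5 = -0.5.

-0.5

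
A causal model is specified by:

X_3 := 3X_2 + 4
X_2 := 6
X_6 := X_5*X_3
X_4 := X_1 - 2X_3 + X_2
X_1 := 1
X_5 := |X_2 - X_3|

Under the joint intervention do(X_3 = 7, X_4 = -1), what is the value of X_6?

7

Setting X_3 = 7, X_4 = -1 by intervention discards those variables' equations.
X_5 = |X_2 - X_3|  [with X_2=6, X_3=7]  = 1
X_6 = X_5*X_3  [with X_5=1, X_3=7]  = 7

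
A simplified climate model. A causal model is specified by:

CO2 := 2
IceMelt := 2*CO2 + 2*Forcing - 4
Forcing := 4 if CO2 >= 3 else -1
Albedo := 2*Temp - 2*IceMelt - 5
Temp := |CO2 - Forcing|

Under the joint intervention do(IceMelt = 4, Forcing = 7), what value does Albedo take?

The joint intervention fixes IceMelt = 4, Forcing = 7, removing each variable's own equation.
Temp = |CO2 - Forcing|  [with CO2=2, Forcing=7]  = 5
Albedo = 2*Temp - 2*IceMelt - 5  [with Temp=5, IceMelt=4]  = -3

-3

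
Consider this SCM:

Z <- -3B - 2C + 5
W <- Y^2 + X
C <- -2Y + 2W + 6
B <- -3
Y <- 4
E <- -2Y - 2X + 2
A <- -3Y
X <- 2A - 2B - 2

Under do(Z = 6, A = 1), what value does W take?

Under do(Z = 6, A = 1), each intervened variable's structural equation is replaced by its fixed value.
X = 2A - 2B - 2  [with A=1, B=-3]  = 6
W = Y^2 + X  [with Y=4, X=6]  = 22

22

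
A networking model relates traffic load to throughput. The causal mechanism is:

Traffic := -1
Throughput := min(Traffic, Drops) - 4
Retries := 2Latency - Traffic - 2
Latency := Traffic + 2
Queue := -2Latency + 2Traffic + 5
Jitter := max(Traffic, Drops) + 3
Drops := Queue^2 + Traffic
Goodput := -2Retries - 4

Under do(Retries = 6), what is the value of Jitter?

The intervention breaks the incoming arrows to Retries: Retries := 2Latency - Traffic - 2 no longer applies, and Retries = 6.
Since Jitter is not a descendant of the intervened variable, it is unaffected.
Latency = Traffic + 2  [with Traffic=-1]  = 1
Queue = -2Latency + 2Traffic + 5  [with Latency=1, Traffic=-1]  = 1
Drops = Queue^2 + Traffic  [with Queue=1, Traffic=-1]  = 0
Jitter = max(Traffic, Drops) + 3  [with Traffic=-1, Drops=0]  = 3

3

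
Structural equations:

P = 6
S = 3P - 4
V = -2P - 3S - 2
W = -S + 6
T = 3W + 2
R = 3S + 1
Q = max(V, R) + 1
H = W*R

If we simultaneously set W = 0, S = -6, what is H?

The joint intervention fixes W = 0, S = -6, removing each variable's own equation.
R = 3S + 1  [with S=-6]  = -17
H = W*R  [with W=0, R=-17]  = 0

0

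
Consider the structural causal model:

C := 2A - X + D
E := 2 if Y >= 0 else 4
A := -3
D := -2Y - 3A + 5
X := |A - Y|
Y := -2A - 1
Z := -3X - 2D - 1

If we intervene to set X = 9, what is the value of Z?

-36

The intervention breaks the incoming arrows to X: X := |A - Y| no longer applies, and X = 9.
Y = -2A - 1  [with A=-3]  = 5
D = -2Y - 3A + 5  [with Y=5, A=-3]  = 4
Z = -3X - 2D - 1  [with X=9, D=4]  = -36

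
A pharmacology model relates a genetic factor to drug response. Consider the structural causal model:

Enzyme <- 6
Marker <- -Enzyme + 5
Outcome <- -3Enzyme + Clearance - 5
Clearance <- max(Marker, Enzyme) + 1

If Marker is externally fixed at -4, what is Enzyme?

Under do(Marker=-4), the mechanism Marker <- -Enzyme + 5 is discarded; Marker is fixed at -4.
Enzyme is not downstream of the intervention, so its value is determined by the original equations.

6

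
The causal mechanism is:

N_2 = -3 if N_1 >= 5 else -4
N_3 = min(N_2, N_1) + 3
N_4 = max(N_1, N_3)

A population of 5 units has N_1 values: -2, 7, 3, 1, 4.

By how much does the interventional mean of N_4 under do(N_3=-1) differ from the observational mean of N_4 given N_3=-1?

1.05

do(N_3=-1) breaks N_3's dependence on N_1. With N_3=-1 fixed, N_4 across the units is -1, 7, 3, 1, 4, mean 2.8.
Observing N_3=-1 restricts to units where N_3's equation naturally yields -1: N_1 ∈ {-2, 3, 1, 4}. In that subpopulation N_4 = -1, 3, 1, 4, mean 1.75.
Difference = 2.8 − 1.75 = 1.05.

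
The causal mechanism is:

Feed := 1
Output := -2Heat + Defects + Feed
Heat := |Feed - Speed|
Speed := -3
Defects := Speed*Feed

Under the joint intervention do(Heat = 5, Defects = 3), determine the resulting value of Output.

-6

Setting Heat = 5, Defects = 3 by intervention discards those variables' equations.
Output = -2Heat + Defects + Feed  [with Heat=5, Defects=3, Feed=1]  = -6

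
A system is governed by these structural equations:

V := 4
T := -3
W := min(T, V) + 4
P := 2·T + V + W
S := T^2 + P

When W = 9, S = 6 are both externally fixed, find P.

7

The joint intervention fixes W = 9, S = 6, removing each variable's own equation.
P = 2·T + V + W  [with T=-3, V=4, W=9]  = 7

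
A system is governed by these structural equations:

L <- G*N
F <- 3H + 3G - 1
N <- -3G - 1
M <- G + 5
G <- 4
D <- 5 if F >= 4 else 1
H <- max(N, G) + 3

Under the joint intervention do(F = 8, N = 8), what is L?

Setting F = 8, N = 8 by intervention discards those variables' equations.
L = G*N  [with G=4, N=8]  = 32

32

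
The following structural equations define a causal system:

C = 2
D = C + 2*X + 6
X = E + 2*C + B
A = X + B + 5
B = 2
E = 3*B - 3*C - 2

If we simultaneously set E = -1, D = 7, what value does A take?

12

Setting E = -1, D = 7 by intervention discards those variables' equations.
X = E + 2*C + B  [with E=-1, C=2, B=2]  = 5
A = X + B + 5  [with X=5, B=2]  = 12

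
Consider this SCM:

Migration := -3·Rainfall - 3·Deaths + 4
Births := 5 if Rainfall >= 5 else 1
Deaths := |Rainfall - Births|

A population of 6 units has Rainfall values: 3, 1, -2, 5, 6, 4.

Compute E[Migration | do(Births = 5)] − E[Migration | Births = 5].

2

do(Births=5) breaks Births's dependence on Rainfall. With Births=5 fixed, Migration across the units is -11, -11, -11, -11, -17, -11, mean -12.
Conditioning on Births=5 selects the 2 unit(s) with Rainfall ∈ {5, 6}. Their Migration values: -11, -17. Mean = -14.
Difference = -12 − (-14) = 2.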